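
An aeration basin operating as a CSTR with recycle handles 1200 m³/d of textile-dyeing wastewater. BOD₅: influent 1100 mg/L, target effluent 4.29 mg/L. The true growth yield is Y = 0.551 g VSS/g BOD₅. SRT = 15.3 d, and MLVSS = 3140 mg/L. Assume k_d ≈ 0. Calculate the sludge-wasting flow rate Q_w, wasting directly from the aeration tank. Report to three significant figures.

Biomass mass balance (decay neglected): V·X = Y·Q·(S₀ − S)·θ_c, so V = 0.551 × 1200 × (1100 − 4.29) × 15.3 / 3140 = 3530 m³.
For wasting at MLVSS concentration, Q_w = V/θ_c = 3530/15.3 = 230.7 m³/d.

Q_w ≈ 231 m³/d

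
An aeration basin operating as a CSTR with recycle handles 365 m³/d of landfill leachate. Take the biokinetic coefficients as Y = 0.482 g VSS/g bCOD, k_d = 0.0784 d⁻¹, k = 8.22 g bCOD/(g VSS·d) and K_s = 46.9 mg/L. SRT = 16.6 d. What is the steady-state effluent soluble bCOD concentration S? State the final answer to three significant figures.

For a completely mixed reactor with recycle the Lawrence–McCarty relation gives S = K_s·(1 + k_d·θ_c) / [θ_c·(Y·k − k_d) − 1] = 46.9 × (1 + 0.0784 × 16.6) / [16.6 × (0.482 × 8.22 − 0.0784) − 1] = 107.9 / 63.47 = 1.701 mg/L.

S ≈ 1.70 mg/L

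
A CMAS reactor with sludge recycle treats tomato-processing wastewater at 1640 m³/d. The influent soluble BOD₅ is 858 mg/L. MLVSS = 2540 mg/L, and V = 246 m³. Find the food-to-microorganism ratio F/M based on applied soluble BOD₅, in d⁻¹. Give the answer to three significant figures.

F/M = Q·S₀ / (V·X) = 1640 × 858 / (246.0 × 2540) = 2.252 g soluble BOD₅·(g VSS·d)⁻¹.

F/M ≈ 2.25 d⁻¹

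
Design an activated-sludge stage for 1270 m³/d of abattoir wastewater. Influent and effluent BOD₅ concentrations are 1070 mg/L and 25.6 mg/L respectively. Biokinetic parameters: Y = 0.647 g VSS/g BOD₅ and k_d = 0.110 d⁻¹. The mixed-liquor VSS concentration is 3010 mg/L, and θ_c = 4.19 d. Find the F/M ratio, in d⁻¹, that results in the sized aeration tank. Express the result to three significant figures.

F/M ≈ 0.552 d⁻¹

Rearranging the biomass balance for a CMAS with decay, V = Y·Q·ΔS·θ_c / [X·(1+k_d θ_c)] = 0.647 × 1270 × (1070 − 25.6) × 4.19 / [3010 × (1 + 0.110 × 4.19)] = 3.6×10^6 / 4397 = 817.7 m³.
F/M = Q·S₀ / (V·X) = 1270 × 1070 / (817.7 × 3010) = 0.5521 g BOD₅·(g VSS·d)⁻¹.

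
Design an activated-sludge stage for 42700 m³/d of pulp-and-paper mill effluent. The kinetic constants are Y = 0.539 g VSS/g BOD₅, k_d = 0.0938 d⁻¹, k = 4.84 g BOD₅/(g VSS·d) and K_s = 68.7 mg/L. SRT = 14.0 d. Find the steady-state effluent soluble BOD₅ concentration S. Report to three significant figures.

S ≈ 4.65 mg/L

Effluent substrate depends only on kinetics and SRT: S = K_s(1 + k_d θ_c) / [θ_c(Yk − k_d) − 1] = 68.7 × (1 + 0.0938 × 14.0) / [14.0 × (0.539 × 4.84 − 0.0938) − 1] = 158.9 / 34.21 = 4.645 mg/L.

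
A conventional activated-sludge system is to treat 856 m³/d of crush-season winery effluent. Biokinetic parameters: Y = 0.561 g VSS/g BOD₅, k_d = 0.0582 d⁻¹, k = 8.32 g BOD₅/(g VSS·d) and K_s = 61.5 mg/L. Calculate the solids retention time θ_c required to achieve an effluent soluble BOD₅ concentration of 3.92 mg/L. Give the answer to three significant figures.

θ_c ≈ 4.52 d

At the target effluent, Y k S/(K_s+S) = 0.561×8.32×3.92/65.42 = 0.2797 d⁻¹.
θ_c = 1/(μ − k_d) = 1/(0.2797 − 0.0582) = 1/0.2215 = 4.515 d.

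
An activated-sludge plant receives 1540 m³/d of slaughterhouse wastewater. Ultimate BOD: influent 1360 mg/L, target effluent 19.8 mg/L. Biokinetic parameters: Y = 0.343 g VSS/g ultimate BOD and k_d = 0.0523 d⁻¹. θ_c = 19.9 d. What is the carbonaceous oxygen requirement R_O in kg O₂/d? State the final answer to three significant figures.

R_O ≈ 1570 kg O₂/d

Observed yield with endogenous decay: Y_obs = Y / (1 + k_d·θ_c) = 0.343 / (1 + 0.0523 × 19.9) = 0.343 / 2.041 = 0.1681 g VSS/g ultimate BOD.
Mass of ultimate BOD removed per day: Q(S₀ − S) = 1540 × 1340 g/m³ = 2064 kg/d.
Net sludge production P_X = 0.1681 × 2064 = 346.9 kg VSS/d.
Carbonaceous O₂ demand = substrate oxidised − cell-mass equivalent = 2064 − 1.42 × 346.9 = 1571 kg O₂/d.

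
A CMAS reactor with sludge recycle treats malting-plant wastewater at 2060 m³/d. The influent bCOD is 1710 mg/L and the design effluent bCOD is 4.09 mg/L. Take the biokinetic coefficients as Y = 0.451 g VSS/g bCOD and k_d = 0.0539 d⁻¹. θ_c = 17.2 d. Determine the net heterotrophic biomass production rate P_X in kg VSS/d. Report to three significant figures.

P_X ≈ 822 kg VSS/d

Correct the yield for decay: Y_obs = Y/(1 + k_d θ_c) = 0.451 / (1 + 0.0539 × 17.2) = 0.451 / 1.927 = 0.2340.
Q·(S₀ − S) = 2060 × (1710 − 4.09) × 10⁻³ = 3514 kg/d removed.
Net biomass production P_X = Y_obs × Q·(S₀ − S) = 0.2340 × 3514 = 822.4 kg VSS/d.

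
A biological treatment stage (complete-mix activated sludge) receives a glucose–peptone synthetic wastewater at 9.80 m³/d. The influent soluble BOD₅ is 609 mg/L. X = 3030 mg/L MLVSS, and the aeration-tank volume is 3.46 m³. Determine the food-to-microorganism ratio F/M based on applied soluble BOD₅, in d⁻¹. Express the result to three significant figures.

F/M = applied load / biomass = Q·S₀/(V·X) = 9.80 × 609 / (3.460 × 3030) = 0.5693 d⁻¹.

F/M ≈ 0.569 d⁻¹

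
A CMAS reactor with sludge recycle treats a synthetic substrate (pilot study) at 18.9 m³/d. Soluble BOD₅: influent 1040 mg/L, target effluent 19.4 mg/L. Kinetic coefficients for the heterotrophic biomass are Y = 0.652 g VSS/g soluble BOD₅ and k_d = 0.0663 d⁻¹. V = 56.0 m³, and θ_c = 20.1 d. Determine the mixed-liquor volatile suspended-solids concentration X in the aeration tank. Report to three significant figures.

X ≈ 1940 mg/L

Solving the biomass balance for X: X = Y Q (S₀−S) θ_c / [V (1+k_d θ_c)] = 0.652 × 18.9 × (1040 − 19.4) × 20.1 / [56.0 × (1 + 0.0663 × 20.1)] = 1935 mg/L.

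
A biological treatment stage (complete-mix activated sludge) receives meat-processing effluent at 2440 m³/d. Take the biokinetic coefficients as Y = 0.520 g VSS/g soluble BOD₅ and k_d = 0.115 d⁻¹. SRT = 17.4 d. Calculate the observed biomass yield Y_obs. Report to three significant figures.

Observed yield with endogenous decay: Y_obs = Y / (1 + k_d·θ_c) = 0.520 / (1 + 0.115 × 17.4) = 0.520 / 3.001 = 0.1733 g VSS/g soluble BOD₅.

Y_obs ≈ 0.173 g VSS/g soluble BOD₅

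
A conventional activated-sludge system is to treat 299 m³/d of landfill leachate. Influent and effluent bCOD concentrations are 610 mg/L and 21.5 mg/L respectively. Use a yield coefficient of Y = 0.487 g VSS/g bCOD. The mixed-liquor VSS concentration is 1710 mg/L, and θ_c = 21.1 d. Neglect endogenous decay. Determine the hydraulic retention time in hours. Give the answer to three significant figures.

Biomass mass balance (decay neglected): V·X = Y·Q·(S₀ − S)·θ_c, so V = 0.487 × 299 × (610 − 21.5) × 21.1 / 1710 = 1057 m³.
Hydraulic retention time τ = V/Q = 1057 / 299 = 3.536 d = 84.87 h.

τ ≈ 84.9 h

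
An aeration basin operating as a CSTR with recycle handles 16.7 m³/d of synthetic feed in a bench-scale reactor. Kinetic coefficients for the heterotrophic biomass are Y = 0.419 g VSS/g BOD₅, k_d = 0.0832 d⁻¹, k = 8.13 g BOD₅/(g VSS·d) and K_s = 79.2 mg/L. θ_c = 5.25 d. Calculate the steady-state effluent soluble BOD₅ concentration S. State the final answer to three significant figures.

S ≈ 6.92 mg/L

Effluent substrate depends only on kinetics and SRT: S = K_s(1 + k_d θ_c) / [θ_c(Yk − k_d) − 1] = 79.2 × (1 + 0.0832 × 5.25) / [5.25 × (0.419 × 8.13 − 0.0832) − 1] = 113.8 / 16.45 = 6.919 mg/L.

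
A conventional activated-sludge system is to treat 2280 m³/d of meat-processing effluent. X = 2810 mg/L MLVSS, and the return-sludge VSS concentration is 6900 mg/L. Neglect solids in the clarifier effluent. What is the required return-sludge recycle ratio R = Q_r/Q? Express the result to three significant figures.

R = Q_r/Q = X/(X_r − X) = 2810 / (6900 − 2810) = 0.6870.

R ≈ 0.687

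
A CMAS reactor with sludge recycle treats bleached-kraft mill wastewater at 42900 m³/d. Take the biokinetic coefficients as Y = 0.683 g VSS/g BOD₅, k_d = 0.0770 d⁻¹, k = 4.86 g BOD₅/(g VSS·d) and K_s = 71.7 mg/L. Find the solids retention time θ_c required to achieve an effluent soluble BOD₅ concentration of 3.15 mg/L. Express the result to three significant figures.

From 1/θ_c = Y·k·S/(K_s + S) − k_d: Y·k·S/(K_s+S) = 0.683 × 4.86 × 3.15 / (71.7 + 3.15) = 0.1397 d⁻¹.
θ_c = 1/(μ − k_d) = 1/(0.1397 − 0.0770) = 1/0.06269 = 15.95 d.

θ_c ≈ 16.0 d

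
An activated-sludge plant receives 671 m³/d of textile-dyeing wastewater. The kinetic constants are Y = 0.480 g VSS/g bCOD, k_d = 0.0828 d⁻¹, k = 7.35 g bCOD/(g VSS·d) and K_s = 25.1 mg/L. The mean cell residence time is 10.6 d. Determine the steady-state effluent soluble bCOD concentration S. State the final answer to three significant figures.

S ≈ 1.33 mg/L

From the Monod/SRT balance for a CMAS, S = K_s·(1+k_d θ_c)/[θ_c·(Y k − k_d) − 1] = 25.1 × (1 + 0.0828 × 10.6) / [10.6 × (0.480 × 7.35 − 0.0828) − 1] = 47.13 / 35.52 = 1.327 mg/L.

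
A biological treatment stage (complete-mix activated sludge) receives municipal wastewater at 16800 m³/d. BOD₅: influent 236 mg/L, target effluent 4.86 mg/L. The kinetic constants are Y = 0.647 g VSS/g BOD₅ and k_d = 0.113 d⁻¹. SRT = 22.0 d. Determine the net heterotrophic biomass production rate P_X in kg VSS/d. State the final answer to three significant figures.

Observed yield with endogenous decay: Y_obs = Y / (1 + k_d·θ_c) = 0.647 / (1 + 0.113 × 22.0) = 0.647 / 3.486 = 0.1856 g VSS/g BOD₅.
Q·(S₀ − S) = 16800 × (236 − 4.86) × 10⁻³ = 3883 kg/d removed.
So the net sludge growth is P_X = 0.1856 × 3883 = 720.7 kg VSS/d.

P_X ≈ 721 kg VSS/d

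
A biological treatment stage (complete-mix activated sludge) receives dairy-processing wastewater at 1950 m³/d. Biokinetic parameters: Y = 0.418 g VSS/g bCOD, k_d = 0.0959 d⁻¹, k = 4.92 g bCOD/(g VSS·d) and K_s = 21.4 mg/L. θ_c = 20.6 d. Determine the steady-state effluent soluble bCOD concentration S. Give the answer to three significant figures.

S ≈ 1.62 mg/L

Effluent substrate depends only on kinetics and SRT: S = K_s(1 + k_d θ_c) / [θ_c(Yk − k_d) − 1] = 21.4 × (1 + 0.0959 × 20.6) / [20.6 × (0.418 × 4.92 − 0.0959) − 1] = 63.68 / 39.39 = 1.617 mg/L.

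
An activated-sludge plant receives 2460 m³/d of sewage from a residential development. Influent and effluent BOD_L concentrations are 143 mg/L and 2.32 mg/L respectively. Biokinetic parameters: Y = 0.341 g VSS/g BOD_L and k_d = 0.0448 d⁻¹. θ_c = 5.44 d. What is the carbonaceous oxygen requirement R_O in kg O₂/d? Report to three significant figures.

The observed yield is Y_obs = Y/(1 + k_d·θ_c) = 0.341 / (1 + 0.0448 × 5.44) = 0.341 / 1.244 = 0.2742 g VSS per g BOD_L removed.
Q·(S₀ − S) = 2460 × (143 − 2.32) × 10⁻³ = 346.1 kg/d removed.
Biomass synthesised: P_X = Y_obs × 346.1 = 94.89 kg VSS/d.
R_O = Q·(S₀ − S) − 1.42·P_X = 346.1 − 1.42 × 94.89 = 211.3 kg O₂/d.

R_O ≈ 211 kg O₂/d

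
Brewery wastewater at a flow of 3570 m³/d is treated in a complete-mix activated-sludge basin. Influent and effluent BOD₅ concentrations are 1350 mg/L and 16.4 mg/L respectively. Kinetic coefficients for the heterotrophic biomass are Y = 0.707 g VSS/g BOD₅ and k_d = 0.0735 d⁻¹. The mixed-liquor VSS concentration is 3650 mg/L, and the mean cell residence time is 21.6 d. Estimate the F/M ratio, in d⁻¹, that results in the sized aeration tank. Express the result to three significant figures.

Steady-state biomass mass balance: V·X·(1 + k_d·θ_c) = Y·Q·(S₀ − S)·θ_c, so V = 0.707 × 3570 × (1350 − 16.4) × 21.6 / [3650 × (1 + 0.0735 × 21.6)] = 7.27×10^7 / 9445 = 7698 m³.
F/M = Q·S₀ / (V·X) = 3570 × 1350 / (7698 × 3650) = 0.1715 g BOD₅·(g VSS·d)⁻¹.

F/M ≈ 0.172 d⁻¹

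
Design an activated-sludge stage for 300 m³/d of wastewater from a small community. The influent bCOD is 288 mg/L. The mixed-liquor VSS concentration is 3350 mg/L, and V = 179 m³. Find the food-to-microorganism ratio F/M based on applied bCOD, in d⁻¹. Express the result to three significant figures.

Food-to-microorganism ratio F/M = Q S₀ / (V X) = 300 × 288 / (179.0 × 3350) = 0.1441 d⁻¹.

F/M ≈ 0.144 d⁻¹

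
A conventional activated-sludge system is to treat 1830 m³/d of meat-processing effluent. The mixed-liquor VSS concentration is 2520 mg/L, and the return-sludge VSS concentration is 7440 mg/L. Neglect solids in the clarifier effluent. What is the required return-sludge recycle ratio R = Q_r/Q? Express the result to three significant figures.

R ≈ 0.512

R = Q_r/Q = X/(X_r − X) = 2520 / (7440 − 2520) = 0.5122.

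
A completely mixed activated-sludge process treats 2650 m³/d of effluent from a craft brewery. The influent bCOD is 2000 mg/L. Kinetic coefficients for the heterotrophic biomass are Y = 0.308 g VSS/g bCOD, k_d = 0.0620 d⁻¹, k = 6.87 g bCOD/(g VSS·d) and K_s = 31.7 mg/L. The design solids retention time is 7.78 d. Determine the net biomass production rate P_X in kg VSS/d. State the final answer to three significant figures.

From the Monod/SRT balance for a CMAS, S = K_s·(1+k_d θ_c)/[θ_c·(Y k − k_d) − 1] = 31.7 × (1 + 0.0620 × 7.78) / [7.78 × (0.308 × 6.87 − 0.0620) − 1] = 46.99 / 14.98 = 3.137 mg/L.
The observed yield is Y_obs = Y/(1 + k_d·θ_c) = 0.308 / (1 + 0.0620 × 7.78) = 0.308 / 1.482 = 0.2078 g VSS per g bCOD removed.
Substrate removed = Q·(S₀ − S) = 2650 m³/d × (2000 − 3.14) g/m³ = 5.29×10^6 g/d = 5292 kg/d.
Net biomass production P_X = Y_obs × Q·(S₀ − S) = 0.2078 × 5292 = 1099 kg VSS/d.

P_X ≈ 1100 kg VSS/d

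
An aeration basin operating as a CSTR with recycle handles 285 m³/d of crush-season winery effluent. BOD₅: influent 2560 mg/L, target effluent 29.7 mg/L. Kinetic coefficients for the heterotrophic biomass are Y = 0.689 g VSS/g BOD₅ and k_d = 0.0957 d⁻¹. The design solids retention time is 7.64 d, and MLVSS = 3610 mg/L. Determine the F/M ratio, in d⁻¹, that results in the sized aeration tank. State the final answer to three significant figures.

From the SRT design equation V = Y Q (S₀−S) θ_c / [X (1 + k_d θ_c)] = 0.689 × 285 × (2560 − 29.7) × 7.64 / [3610 × (1 + 0.0957 × 7.64)] = 3.8×10^6 / 6249 = 607.4 m³.
F/M = Q·S₀ / (V·X) = 285 × 2560 / (607.4 × 3610) = 0.3327 g BOD₅·(g VSS·d)⁻¹.

F/M ≈ 0.333 d⁻¹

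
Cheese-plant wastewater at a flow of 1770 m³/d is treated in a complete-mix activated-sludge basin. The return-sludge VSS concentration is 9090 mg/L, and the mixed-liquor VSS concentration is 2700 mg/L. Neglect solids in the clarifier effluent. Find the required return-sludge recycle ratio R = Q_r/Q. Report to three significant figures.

R ≈ 0.423

Mass balance around the secondary clarifier (neglecting effluent solids): R = X / (X_r − X) = 2700 / (9090 − 2700) = 0.4225.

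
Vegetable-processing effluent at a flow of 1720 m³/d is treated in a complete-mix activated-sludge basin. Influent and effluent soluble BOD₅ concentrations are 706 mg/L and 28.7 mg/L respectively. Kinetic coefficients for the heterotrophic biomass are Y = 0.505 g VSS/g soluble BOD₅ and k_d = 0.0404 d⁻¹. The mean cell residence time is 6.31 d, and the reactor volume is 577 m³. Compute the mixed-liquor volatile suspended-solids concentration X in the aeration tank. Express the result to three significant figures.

From V·X·(1 + k_d·θ_c) = Y·Q·(S₀ − S)·θ_c: X = 0.505 × 1720 × (706 − 28.7) × 6.31 / [577 × (1 + 0.0404 × 6.31)] = 5127 mg/L.

X ≈ 5130 mg/L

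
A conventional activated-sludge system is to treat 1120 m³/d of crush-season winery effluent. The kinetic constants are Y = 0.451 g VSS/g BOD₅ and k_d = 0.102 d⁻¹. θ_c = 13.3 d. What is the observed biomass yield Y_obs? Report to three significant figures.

Correct the yield for decay: Y_obs = Y/(1 + k_d θ_c) = 0.451 / (1 + 0.102 × 13.3) = 0.451 / 2.357 = 0.1914.

Y_obs ≈ 0.191 g VSS/g BOD₅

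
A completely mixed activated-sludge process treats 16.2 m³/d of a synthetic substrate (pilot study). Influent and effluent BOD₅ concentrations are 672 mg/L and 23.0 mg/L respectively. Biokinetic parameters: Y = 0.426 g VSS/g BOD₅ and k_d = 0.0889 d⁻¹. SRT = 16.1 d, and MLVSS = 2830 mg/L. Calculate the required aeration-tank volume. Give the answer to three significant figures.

Rearranging the biomass balance for a CMAS with decay, V = Y·Q·ΔS·θ_c / [X·(1+k_d θ_c)] = 0.426 × 16.2 × (672 − 23.0) × 16.1 / [2830 × (1 + 0.0889 × 16.1)] = 7.21×10^4 / 6881 = 10.48 m³.

V ≈ 10.5 m³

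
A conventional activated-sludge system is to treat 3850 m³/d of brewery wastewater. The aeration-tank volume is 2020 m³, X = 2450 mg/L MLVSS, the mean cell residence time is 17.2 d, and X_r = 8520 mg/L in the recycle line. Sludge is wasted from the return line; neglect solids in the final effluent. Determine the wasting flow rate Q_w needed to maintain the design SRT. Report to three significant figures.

Q_w ≈ 33.8 m³/d

θ_c = V·X/(Q_w·X_r) when wasting from the recycle, so Q_w = V·X/(θ_c·X_r) = 2020 × 2450 / (17.2 × 8520) = 33.77 m³/d.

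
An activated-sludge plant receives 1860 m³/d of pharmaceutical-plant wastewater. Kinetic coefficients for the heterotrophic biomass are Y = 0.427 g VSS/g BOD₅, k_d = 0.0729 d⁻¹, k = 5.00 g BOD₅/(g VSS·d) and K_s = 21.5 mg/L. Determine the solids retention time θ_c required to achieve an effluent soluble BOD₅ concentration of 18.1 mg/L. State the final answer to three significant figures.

Specific growth rate at S = 18.1 mg/L: μ = YkS/(K_s+S) = 0.427·5.00·18.1/(21.5+18.1) = 0.9758 d⁻¹.
Then 1/θ_c = μ − k_d = 0.9758 − 0.0729 = 0.9029 d⁻¹, giving θ_c = 1.107 d.

θ_c ≈ 1.11 d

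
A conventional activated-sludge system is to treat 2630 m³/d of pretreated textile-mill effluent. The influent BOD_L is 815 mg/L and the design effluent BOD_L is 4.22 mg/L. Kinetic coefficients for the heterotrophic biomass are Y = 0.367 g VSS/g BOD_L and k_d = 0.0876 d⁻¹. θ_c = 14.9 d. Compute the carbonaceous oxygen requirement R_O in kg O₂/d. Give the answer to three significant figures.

Correct the yield for decay: Y_obs = Y/(1 + k_d θ_c) = 0.367 / (1 + 0.0876 × 14.9) = 0.367 / 2.305 = 0.1592.
Substrate removed = Q·(S₀ − S) = 2630 m³/d × (815 − 4.22) g/m³ = 2.13×10^6 g/d = 2132 kg/d.
Net sludge production P_X = 0.1592 × 2132 = 339.5 kg VSS/d.
R_O = Q·(S₀ − S) − 1.42·P_X = 2132 − 1.42 × 339.5 = 1650 kg O₂/d.

R_O ≈ 1650 kg O₂/d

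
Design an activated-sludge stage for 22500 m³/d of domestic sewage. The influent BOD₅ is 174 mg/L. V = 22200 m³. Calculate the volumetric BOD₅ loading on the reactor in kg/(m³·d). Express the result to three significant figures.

L_v ≈ 0.176 kg BOD₅/(m³·d)

Applied BOD₅ load per unit volume = Q·S₀/V = (22500 × 174/1000)/22200 = 0.1764 kg BOD₅·m⁻³·d⁻¹.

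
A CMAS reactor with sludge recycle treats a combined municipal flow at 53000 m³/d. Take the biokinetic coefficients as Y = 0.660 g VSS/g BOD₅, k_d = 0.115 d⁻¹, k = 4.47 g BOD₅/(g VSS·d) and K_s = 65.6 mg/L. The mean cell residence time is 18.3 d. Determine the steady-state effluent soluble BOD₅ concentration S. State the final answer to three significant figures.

S ≈ 4.00 mg/L

Effluent substrate depends only on kinetics and SRT: S = K_s(1 + k_d θ_c) / [θ_c(Yk − k_d) − 1] = 65.6 × (1 + 0.115 × 18.3) / [18.3 × (0.660 × 4.47 − 0.115) − 1] = 203.7 / 50.88 = 4.002 mg/L.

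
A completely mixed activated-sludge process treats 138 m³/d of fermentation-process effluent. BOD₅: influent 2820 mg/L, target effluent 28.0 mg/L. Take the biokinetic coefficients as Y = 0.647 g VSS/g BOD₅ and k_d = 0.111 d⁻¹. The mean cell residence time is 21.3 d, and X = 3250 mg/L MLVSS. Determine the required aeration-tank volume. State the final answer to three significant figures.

Rearranging the biomass balance for a CMAS with decay, V = Y·Q·ΔS·θ_c / [X·(1+k_d θ_c)] = 0.647 × 138 × (2820 − 28.0) × 21.3 / [3250 × (1 + 0.111 × 21.3)] = 5.31×10^6 / 10934 = 485.6 m³.

V ≈ 486 m³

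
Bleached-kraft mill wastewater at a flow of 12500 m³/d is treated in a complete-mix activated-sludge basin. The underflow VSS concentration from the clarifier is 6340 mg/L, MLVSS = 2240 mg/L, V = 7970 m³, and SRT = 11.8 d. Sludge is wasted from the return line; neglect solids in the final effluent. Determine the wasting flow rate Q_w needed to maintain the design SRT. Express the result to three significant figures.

Wasting from the return line (neglecting effluent solids): Q_w = V·X / (θ_c·X_r) = 7970 × 2240 / (11.8 × 6340) = 238.6 m³/d.

Q_w ≈ 239 m³/d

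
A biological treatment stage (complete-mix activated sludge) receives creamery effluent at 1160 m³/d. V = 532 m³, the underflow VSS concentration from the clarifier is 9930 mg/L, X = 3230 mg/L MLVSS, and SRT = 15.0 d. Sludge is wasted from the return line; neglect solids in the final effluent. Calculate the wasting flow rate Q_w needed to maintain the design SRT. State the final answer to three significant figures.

Q_w ≈ 11.5 m³/d

Q_w = (V·X)/(θ_c X_r) = 532.0 × 3230 / (15.0 × 9930) = 11.54 m³/d.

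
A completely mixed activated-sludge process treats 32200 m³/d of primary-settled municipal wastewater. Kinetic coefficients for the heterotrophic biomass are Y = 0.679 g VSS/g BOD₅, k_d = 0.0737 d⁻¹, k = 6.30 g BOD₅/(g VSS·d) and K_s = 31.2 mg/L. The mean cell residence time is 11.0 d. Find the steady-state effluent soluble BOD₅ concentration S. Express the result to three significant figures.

For a completely mixed reactor with recycle the Lawrence–McCarty relation gives S = K_s·(1 + k_d·θ_c) / [θ_c·(Y·k − k_d) − 1] = 31.2 × (1 + 0.0737 × 11.0) / [11.0 × (0.679 × 6.30 − 0.0737) − 1] = 56.49 / 45.24 = 1.249 mg/L.

S ≈ 1.25 mg/L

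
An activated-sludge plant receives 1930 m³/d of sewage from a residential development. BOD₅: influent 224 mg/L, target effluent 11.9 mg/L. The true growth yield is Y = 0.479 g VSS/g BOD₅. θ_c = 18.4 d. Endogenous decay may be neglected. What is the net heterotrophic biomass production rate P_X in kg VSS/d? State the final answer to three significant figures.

With endogenous decay neglected, the observed yield equals the true yield: Y_obs = Y = 0.479 g VSS/g BOD₅.
Mass of BOD₅ removed per day: Q(S₀ − S) = 1930 × 212.1 g/m³ = 409.4 kg/d.
Net biomass production P_X = Y_obs × Q·(S₀ − S) = 0.4790 × 409.4 = 196.1 kg VSS/d.

P_X ≈ 196 kg VSS/d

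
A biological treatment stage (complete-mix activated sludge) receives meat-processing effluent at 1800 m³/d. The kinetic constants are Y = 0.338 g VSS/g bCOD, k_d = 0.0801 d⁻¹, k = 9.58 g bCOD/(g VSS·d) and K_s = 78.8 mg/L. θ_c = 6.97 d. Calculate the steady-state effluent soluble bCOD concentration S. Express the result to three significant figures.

S ≈ 5.84 mg/L

From the Monod/SRT balance for a CMAS, S = K_s·(1+k_d θ_c)/[θ_c·(Y k − k_d) − 1] = 78.8 × (1 + 0.0801 × 6.97) / [6.97 × (0.338 × 9.58 − 0.0801) − 1] = 122.8 / 21.01 = 5.844 mg/L.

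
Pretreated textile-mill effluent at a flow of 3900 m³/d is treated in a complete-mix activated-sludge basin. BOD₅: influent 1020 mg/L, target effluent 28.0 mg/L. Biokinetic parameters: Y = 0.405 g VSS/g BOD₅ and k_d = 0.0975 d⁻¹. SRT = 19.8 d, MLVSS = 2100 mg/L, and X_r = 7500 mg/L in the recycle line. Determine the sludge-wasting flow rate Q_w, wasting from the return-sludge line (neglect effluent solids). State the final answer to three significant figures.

Q_w ≈ 71.3 m³/d

Rearranging the biomass balance for a CMAS with decay, V = Y·Q·ΔS·θ_c / [X·(1+k_d θ_c)] = 0.405 × 3900 × (1020 − 28.0) × 19.8 / [2100 × (1 + 0.0975 × 19.8)] = 3.1×10^7 / 6154 = 5041 m³.
Q_w = (V·X)/(θ_c X_r) = 5041 × 2100 / (19.8 × 7500) = 71.29 m³/d.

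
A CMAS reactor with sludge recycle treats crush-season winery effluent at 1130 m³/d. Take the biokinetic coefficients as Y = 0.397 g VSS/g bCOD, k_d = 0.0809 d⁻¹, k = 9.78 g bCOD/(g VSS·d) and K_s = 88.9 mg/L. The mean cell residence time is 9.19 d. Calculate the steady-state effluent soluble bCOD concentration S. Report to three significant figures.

For a completely mixed reactor with recycle the Lawrence–McCarty relation gives S = K_s·(1 + k_d·θ_c) / [θ_c·(Y·k − k_d) − 1] = 88.9 × (1 + 0.0809 × 9.19) / [9.19 × (0.397 × 9.78 − 0.0809) − 1] = 155.0 / 33.94 = 4.567 mg/L.

S ≈ 4.57 mg/L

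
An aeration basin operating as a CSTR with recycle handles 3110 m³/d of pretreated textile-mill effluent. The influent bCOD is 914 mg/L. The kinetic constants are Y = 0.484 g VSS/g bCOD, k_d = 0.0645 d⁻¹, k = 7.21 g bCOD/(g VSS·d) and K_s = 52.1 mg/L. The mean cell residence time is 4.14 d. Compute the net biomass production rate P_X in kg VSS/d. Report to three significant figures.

P_X ≈ 1080 kg VSS/d

From the Monod/SRT balance for a CMAS, S = K_s·(1+k_d θ_c)/[θ_c·(Y k − k_d) − 1] = 52.1 × (1 + 0.0645 × 4.14) / [4.14 × (0.484 × 7.21 − 0.0645) − 1] = 66.01 / 13.18 = 5.008 mg/L.
Observed yield with endogenous decay: Y_obs = Y / (1 + k_d·θ_c) = 0.484 / (1 + 0.0645 × 4.14) = 0.484 / 1.267 = 0.3820 g VSS/g bCOD.
Substrate removed = Q·(S₀ − S) = 3110 m³/d × (914 − 5.01) g/m³ = 2.83×10^6 g/d = 2827 kg/d.
Biomass produced: P_X = Y_obs·Q·ΔS = 0.3820 × 2827 ≈ 1080 kg VSS/d.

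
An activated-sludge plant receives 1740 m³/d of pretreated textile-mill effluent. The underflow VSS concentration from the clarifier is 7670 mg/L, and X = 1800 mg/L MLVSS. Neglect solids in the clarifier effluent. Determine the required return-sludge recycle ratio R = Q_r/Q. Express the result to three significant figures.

R = Q_r/Q = X/(X_r − X) = 1800 / (7670 − 1800) = 0.3066.

R ≈ 0.307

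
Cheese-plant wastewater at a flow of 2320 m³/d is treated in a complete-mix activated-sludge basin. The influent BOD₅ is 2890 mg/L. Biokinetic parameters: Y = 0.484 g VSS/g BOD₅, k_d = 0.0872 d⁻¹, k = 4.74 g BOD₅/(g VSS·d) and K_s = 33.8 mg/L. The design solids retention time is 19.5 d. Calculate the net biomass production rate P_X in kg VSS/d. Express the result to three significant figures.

Effluent substrate depends only on kinetics and SRT: S = K_s(1 + k_d θ_c) / [θ_c(Yk − k_d) − 1] = 33.8 × (1 + 0.0872 × 19.5) / [19.5 × (0.484 × 4.74 − 0.0872) − 1] = 91.27 / 42.04 = 2.171 mg/L.
Correct the yield for decay: Y_obs = Y/(1 + k_d θ_c) = 0.484 / (1 + 0.0872 × 19.5) = 0.484 / 2.700 = 0.1792.
Q·(S₀ − S) = 2320 × (2890 − 2.17) × 10⁻³ = 6700 kg/d removed.
Net biomass production P_X = Y_obs × Q·(S₀ − S) = 0.1792 × 6700 = 1201 kg VSS/d.

P_X ≈ 1200 kg VSS/d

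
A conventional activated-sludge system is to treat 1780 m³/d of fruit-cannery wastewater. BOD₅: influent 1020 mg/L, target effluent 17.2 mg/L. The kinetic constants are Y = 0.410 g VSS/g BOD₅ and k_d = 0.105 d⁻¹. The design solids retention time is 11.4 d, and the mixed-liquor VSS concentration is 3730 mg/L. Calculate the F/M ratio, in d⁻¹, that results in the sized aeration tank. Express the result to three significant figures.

From the SRT design equation V = Y Q (S₀−S) θ_c / [X (1 + k_d θ_c)] = 0.410 × 1780 × (1020 − 17.2) × 11.4 / [3730 × (1 + 0.105 × 11.4)] = 8.34×10^6 / 8195 = 1018 m³.
F/M = Q·S₀ / (V·X) = 1780 × 1020 / (1018 × 3730) = 0.4781 g BOD₅·(g VSS·d)⁻¹.

F/M ≈ 0.478 d⁻¹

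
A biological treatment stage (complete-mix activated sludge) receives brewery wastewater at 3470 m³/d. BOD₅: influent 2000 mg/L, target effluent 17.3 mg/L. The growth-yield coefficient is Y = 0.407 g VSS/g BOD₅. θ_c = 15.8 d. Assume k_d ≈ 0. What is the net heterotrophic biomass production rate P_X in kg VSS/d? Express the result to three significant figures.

P_X ≈ 2800 kg VSS/d

With endogenous decay neglected, the observed yield equals the true yield: Y_obs = Y = 0.407 g VSS/g BOD₅.
Substrate removed = Q·(S₀ − S) = 3470 m³/d × (2000 − 17.3) g/m³ = 6.88×10^6 g/d = 6880 kg/d.
Biomass produced: P_X = Y_obs·Q·ΔS = 0.4070 × 6880 ≈ 2800 kg VSS/d.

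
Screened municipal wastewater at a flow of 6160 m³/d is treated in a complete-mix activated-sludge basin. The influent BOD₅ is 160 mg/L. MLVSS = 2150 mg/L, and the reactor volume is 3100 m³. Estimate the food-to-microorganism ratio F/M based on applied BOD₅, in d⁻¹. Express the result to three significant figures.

F/M = Q·S₀ / (V·X) = 6160 × 160 / (3100 × 2150) = 0.1479 g BOD₅·(g VSS·d)⁻¹.

F/M ≈ 0.148 d⁻¹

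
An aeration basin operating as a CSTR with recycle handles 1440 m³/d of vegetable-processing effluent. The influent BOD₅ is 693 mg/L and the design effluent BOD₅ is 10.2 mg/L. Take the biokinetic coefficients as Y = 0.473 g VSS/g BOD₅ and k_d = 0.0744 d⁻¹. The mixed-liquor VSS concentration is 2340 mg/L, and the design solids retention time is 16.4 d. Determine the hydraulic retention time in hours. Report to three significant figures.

τ ≈ 24.5 h

From the SRT design equation V = Y Q (S₀−S) θ_c / [X (1 + k_d θ_c)] = 0.473 × 1440 × (693 − 10.2) × 16.4 / [2340 × (1 + 0.0744 × 16.4)] = 7.63×10^6 / 5195 = 1468 m³.
Hydraulic retention time τ = V/Q = 1468 / 1440 = 1.020 d = 24.47 h.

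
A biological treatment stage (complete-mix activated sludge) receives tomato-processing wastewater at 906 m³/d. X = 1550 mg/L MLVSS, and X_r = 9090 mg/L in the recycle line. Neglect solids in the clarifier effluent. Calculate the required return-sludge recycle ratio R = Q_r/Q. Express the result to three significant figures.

R ≈ 0.206

R = Q_r/Q = X/(X_r − X) = 1550 / (9090 − 1550) = 0.2056.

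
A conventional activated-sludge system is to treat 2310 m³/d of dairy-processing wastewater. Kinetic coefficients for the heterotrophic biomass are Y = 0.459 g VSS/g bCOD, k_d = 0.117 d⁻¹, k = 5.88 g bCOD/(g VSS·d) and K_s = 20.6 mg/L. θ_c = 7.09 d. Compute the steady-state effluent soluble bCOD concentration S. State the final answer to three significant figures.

Effluent substrate depends only on kinetics and SRT: S = K_s(1 + k_d θ_c) / [θ_c(Yk − k_d) − 1] = 20.6 × (1 + 0.117 × 7.09) / [7.09 × (0.459 × 5.88 − 0.117) − 1] = 37.69 / 17.31 = 2.178 mg/L.

S ≈ 2.18 mg/L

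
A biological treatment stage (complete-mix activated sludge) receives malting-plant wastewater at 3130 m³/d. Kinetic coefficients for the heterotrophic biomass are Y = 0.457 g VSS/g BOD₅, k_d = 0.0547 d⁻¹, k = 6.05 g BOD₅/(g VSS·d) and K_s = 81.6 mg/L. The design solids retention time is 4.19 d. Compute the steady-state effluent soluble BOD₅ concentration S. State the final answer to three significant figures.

Effluent substrate depends only on kinetics and SRT: S = K_s(1 + k_d θ_c) / [θ_c(Yk − k_d) − 1] = 81.6 × (1 + 0.0547 × 4.19) / [4.19 × (0.457 × 6.05 − 0.0547) − 1] = 100.3 / 10.36 = 9.686 mg/L.

S ≈ 9.69 mg/L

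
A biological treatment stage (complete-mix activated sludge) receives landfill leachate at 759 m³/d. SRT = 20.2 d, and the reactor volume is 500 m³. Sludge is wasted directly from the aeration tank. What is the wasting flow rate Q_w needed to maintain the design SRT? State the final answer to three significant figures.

Q_w ≈ 24.8 m³/d

For wasting at MLVSS concentration, Q_w = V/θ_c = 500.0/20.2 = 24.75 m³/d.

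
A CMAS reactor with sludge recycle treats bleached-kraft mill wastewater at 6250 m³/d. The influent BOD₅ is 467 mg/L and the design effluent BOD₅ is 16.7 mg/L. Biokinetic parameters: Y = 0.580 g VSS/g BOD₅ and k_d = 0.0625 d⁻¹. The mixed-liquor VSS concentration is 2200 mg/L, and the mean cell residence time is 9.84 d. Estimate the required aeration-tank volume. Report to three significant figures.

From the SRT design equation V = Y Q (S₀−S) θ_c / [X (1 + k_d θ_c)] = 0.580 × 6250 × (467 − 16.7) × 9.84 / [2200 × (1 + 0.0625 × 9.84)] = 1.61×10^7 / 3553 = 4521 m³.

V ≈ 4520 m³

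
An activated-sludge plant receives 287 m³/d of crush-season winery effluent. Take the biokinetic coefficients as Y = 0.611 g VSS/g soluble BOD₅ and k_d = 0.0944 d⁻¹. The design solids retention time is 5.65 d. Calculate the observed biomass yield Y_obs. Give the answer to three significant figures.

The observed yield is Y_obs = Y/(1 + k_d·θ_c) = 0.611 / (1 + 0.0944 × 5.65) = 0.611 / 1.533 = 0.3985 g VSS per g soluble BOD₅ removed.

Y_obs ≈ 0.398 g VSS/g soluble BOD₅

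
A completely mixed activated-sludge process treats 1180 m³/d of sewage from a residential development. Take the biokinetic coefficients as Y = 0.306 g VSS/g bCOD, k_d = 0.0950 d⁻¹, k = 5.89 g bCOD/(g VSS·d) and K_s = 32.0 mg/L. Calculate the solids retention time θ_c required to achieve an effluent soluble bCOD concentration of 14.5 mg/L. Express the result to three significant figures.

θ_c ≈ 2.14 d

Specific growth rate at S = 14.5 mg/L: μ = YkS/(K_s+S) = 0.306·5.89·14.5/(32.0+14.5) = 0.5620 d⁻¹.
1/θ_c = 0.5620 − 0.0950 = 0.4670 d⁻¹, so θ_c = 2.141 d.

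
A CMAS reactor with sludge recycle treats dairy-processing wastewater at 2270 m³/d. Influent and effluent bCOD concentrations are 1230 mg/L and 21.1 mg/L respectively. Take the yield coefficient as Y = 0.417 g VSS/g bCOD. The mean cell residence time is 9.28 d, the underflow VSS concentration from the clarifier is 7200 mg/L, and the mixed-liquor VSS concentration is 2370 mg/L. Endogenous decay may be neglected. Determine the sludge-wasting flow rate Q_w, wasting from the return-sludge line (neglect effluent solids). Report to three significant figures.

V·X = Y·Q·ΔS·θ_c gives V = 0.417 × 2270 × (1230 − 21.1) × 9.28 / 2370 = 4481 m³.
θ_c = V·X/(Q_w·X_r) when wasting from the recycle, so Q_w = V·X/(θ_c·X_r) = 4481 × 2370 / (9.28 × 7200) = 158.9 m³/d.

Q_w ≈ 159 m³/d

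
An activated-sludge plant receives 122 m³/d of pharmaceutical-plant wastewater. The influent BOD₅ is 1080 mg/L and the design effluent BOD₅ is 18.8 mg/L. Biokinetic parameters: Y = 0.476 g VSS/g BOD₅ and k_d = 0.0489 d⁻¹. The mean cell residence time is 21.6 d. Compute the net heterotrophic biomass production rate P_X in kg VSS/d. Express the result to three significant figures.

Y_obs = Y / (1 + k_d θ_c) = 0.476 / (1 + 0.0489 × 21.6) = 0.476 / 2.056 = 0.2315.
ΔS = 1080 − 18.8 = 1061 mg/L, so the substrate removal rate is 122 × 1061/1000 = 129.5 kg BOD₅/d.
Biomass produced: P_X = Y_obs·Q·ΔS = 0.2315 × 129.5 ≈ 29.97 kg VSS/d.

P_X ≈ 30.0 kg VSS/d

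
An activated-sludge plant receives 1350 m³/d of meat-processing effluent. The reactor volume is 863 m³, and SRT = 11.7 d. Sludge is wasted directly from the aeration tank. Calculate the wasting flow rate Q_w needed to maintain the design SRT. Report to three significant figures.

For wasting at MLVSS concentration, Q_w = V/θ_c = 863.0/11.7 = 73.76 m³/d.

Q_w ≈ 73.8 m³/d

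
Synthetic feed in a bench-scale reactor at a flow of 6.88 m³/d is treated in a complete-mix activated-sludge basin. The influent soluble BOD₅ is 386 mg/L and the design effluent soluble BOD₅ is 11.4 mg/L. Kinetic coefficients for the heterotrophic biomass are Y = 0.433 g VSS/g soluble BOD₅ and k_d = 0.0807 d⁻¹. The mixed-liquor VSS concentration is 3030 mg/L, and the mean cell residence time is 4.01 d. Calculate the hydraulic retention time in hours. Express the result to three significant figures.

τ ≈ 3.89 h

Steady-state biomass mass balance: V·X·(1 + k_d·θ_c) = Y·Q·(S₀ − S)·θ_c, so V = 0.433 × 6.88 × (386 − 11.4) × 4.01 / [3030 × (1 + 0.0807 × 4.01)] = 4.47×10^3 / 4011 = 1.116 m³.
τ = V/Q = 1.116/6.88 = 0.1622 d, or 3.892 h.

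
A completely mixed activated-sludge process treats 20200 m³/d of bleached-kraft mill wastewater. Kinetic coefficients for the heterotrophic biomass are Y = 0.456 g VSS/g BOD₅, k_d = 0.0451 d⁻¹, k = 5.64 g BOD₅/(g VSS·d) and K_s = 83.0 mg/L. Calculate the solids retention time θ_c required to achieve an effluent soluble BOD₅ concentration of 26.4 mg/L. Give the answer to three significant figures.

Specific growth rate at S = 26.4 mg/L: μ = YkS/(K_s+S) = 0.456·5.64·26.4/(83.0+26.4) = 0.6206 d⁻¹.
θ_c = 1/(μ − k_d) = 1/(0.6206 − 0.0451) = 1/0.5755 = 1.738 d.

θ_c ≈ 1.74 d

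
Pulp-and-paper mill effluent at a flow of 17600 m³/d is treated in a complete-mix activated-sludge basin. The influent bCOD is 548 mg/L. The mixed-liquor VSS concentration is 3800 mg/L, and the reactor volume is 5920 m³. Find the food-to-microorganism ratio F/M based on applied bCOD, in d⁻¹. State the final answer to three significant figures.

F/M ≈ 0.429 d⁻¹

Food-to-microorganism ratio F/M = Q S₀ / (V X) = 17600 × 548 / (5920 × 3800) = 0.4287 d⁻¹.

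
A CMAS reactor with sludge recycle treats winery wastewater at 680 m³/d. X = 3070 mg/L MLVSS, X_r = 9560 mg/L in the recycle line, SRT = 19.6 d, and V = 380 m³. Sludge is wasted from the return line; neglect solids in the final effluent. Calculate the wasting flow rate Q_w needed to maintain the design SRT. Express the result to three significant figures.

Q_w ≈ 6.23 m³/d

Wasting from the return line (neglecting effluent solids): Q_w = V·X / (θ_c·X_r) = 380.0 × 3070 / (19.6 × 9560) = 6.226 m³/d.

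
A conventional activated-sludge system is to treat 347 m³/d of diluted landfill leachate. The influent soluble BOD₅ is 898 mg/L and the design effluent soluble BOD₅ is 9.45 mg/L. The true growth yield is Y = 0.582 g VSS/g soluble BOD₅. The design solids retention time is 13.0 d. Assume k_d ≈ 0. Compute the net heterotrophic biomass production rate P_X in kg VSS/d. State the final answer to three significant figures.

With endogenous decay neglected, the observed yield equals the true yield: Y_obs = Y = 0.582 g VSS/g soluble BOD₅.
Substrate removed = Q·(S₀ − S) = 347 m³/d × (898 − 9.45) g/m³ = 3.08×10^5 g/d = 308.3 kg/d.
P_X = Y_obs · Q(S₀ − S) = 0.5820 × 308.3 = 179.4 kg VSS/d.

P_X ≈ 179 kg VSS/d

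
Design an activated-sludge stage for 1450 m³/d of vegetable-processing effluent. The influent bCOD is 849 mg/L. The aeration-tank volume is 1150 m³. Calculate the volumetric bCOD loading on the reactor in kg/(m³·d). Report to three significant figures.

L_v ≈ 1.07 kg bCOD/(m³·d)

Volumetric loading L_v = Q·S₀ / V = 1450 × 849 g/m³ / 1150 m³ = 1070 g/(m³·d) = 1.070 kg bCOD/(m³·d).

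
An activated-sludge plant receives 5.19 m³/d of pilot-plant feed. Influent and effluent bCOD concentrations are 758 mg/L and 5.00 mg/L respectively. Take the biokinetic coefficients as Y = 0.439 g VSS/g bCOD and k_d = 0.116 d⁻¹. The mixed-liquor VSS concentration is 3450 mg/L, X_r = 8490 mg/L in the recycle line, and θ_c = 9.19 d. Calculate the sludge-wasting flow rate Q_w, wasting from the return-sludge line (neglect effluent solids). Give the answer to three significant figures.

Q_w ≈ 0.0978 m³/d

Steady-state biomass mass balance: V·X·(1 + k_d·θ_c) = Y·Q·(S₀ − S)·θ_c, so V = 0.439 × 5.19 × (758 − 5.00) × 9.19 / [3450 × (1 + 0.116 × 9.19)] = 1.58×10^4 / 7128 = 2.212 m³.
Q_w = (V·X)/(θ_c X_r) = 2.212 × 3450 / (9.19 × 8490) = 0.09781 m³/d.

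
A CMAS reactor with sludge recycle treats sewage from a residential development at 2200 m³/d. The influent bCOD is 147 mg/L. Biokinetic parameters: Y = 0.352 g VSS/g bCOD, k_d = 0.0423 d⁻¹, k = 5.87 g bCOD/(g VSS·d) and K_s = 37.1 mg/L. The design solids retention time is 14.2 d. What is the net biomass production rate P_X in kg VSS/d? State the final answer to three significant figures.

P_X ≈ 70.1 kg VSS/d

For a completely mixed reactor with recycle the Lawrence–McCarty relation gives S = K_s·(1 + k_d·θ_c) / [θ_c·(Y·k − k_d) − 1] = 37.1 × (1 + 0.0423 × 14.2) / [14.2 × (0.352 × 5.87 − 0.0423) − 1] = 59.38 / 27.74 = 2.141 mg/L.
Observed yield with endogenous decay: Y_obs = Y / (1 + k_d·θ_c) = 0.352 / (1 + 0.0423 × 14.2) = 0.352 / 1.601 = 0.2199 g VSS/g bCOD.
Q·(S₀ − S) = 2200 × (147 − 2.14) × 10⁻³ = 318.7 kg/d removed.
P_X = Y_obs · Q(S₀ − S) = 0.2199 × 318.7 = 70.08 kg VSS/d.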